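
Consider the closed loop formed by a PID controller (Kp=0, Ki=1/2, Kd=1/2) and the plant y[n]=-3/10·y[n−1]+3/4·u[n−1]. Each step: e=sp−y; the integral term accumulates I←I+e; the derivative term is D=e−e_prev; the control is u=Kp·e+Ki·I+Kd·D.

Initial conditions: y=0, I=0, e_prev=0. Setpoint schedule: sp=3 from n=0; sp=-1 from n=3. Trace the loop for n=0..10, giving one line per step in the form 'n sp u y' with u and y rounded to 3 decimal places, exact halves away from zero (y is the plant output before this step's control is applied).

0 3 3.000 0.000
1 3 0.750 2.250
2 3 4.613 -0.113
3 -1 -2.618 3.493
4 -1 5.443 -3.012
5 -1 -4.801 4.986
6 -1 6.287 -5.096
7 -1 -8.046 6.244
8 -1 8.154 -7.908
9 -1 -11.864 8.488
10 -1 11.522 -11.444

(exact arithmetic carried between steps; '≈' marks a value shown rounded to 6 d.p. or computed from one; I and e_prev carry over from the previous line; the table rounds u and y to 3 d.p., halves away from zero)
n=0: y=0, sp=3, e=sp−y=3; I=3, D=e−e_prev=3; u=0·3+1/2·3+1/2·3=3; next y=-3/10·0+3/4·3=2.25
n=1: y=2.25, sp=3, e=sp−y=0.75; I=3.75, D=e−e_prev=-2.25; u=0·0.75+1/2·3.75+1/2·(-2.25)=0.75; next y=-3/10·2.25+3/4·0.75=-0.1125
n=2: y=-0.1125, sp=3, e=sp−y=3.1125; I=6.8625, D=e−e_prev=2.3625; u=0·3.1125+1/2·6.8625+1/2·2.3625=4.6125; next y=-3/10·(-0.1125)+3/4·4.6125=3.493125
n=3: y=3.493125, sp=-1, e=sp−y=-4.493125; I=2.369375, D=e−e_prev=-7.605625; u=0·(-4.493125)+1/2·2.369375+1/2·(-7.605625)=-2.618125; next y=-3/10·3.493125+3/4·(-2.618125)≈-3.011531
n=4: y≈-3.011531, sp=-1, e=sp−y≈2.011531; I≈4.380906, D=e−e_prev≈6.504656; u=0·2.011531+1/2·4.380906+1/2·6.504656≈5.442781; next y=-3/10·(-3.011531)+3/4·5.442781≈4.985545
n=5: y≈4.985545, sp=-1, e=sp−y≈-5.985545; I≈-1.604639, D=e−e_prev≈-7.997077; u=0·(-5.985545)+1/2·(-1.604639)+1/2·(-7.997077)≈-4.800858; next y=-3/10·4.985545+3/4·(-4.800858)≈-5.096307
n=6: y≈-5.096307, sp=-1, e=sp−y≈4.096307; I≈2.491668, D=e−e_prev≈10.081852; u=0·4.096307+1/2·2.491668+1/2·10.081852≈6.286760; next y=-3/10·(-5.096307)+3/4·6.286760≈6.243962
n=7: y≈6.243962, sp=-1, e=sp−y≈-7.243962; I≈-4.752294, D=e−e_prev≈-11.340269; u=0·(-7.243962)+1/2·(-4.752294)+1/2·(-11.340269)≈-8.046282; next y=-3/10·6.243962+3/4·(-8.046282)≈-7.907900
n=8: y≈-7.907900, sp=-1, e=sp−y≈6.907900; I≈2.155606, D=e−e_prev≈14.151862; u=0·6.907900+1/2·2.155606+1/2·14.151862≈8.153734; next y=-3/10·(-7.907900)+3/4·8.153734≈8.487670
n=9: y≈8.487670, sp=-1, e=sp−y≈-9.487670; I≈-7.332065, D=e−e_prev≈-16.395570; u=0·(-9.487670)+1/2·(-7.332065)+1/2·(-16.395570)≈-11.863817; next y=-3/10·8.487670+3/4·(-11.863817)≈-11.444164
n=10: y≈-11.444164, sp=-1, e=sp−y≈10.444164; I≈3.112100, D=e−e_prev≈19.931835; u=0·10.444164+1/2·3.112100+1/2·19.931835≈11.521967; next y=-3/10·(-11.444164)+3/4·11.521967≈12.074725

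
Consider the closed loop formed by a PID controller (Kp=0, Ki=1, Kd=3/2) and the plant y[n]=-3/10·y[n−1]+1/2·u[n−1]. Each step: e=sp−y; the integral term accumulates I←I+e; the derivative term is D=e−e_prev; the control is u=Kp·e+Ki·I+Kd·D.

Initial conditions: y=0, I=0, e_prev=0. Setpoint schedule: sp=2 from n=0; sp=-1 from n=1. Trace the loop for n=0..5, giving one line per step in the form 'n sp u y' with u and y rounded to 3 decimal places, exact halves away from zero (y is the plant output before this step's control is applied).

(exact arithmetic carried between steps; '≈' marks a value shown rounded to 6 d.p. or computed from one; I and e_prev carry over from the previous line; the table rounds u and y to 3 d.p., halves away from zero)
n=0: y=0, sp=2, e=sp−y=2; I=2, D=e−e_prev=2; u=0·2+1·2+3/2·2=5; next y=-3/10·0+1/2·5=2.5
n=1: y=2.5, sp=-1, e=sp−y=-3.5; I=-1.5, D=e−e_prev=-5.5; u=0·(-3.5)+1·(-1.5)+3/2·(-5.5)=-9.75; next y=-3/10·2.5+1/2·(-9.75)=-5.625
n=2: y=-5.625, sp=-1, e=sp−y=4.625; I=3.125, D=e−e_prev=8.125; u=0·4.625+1·3.125+3/2·8.125=15.3125; next y=-3/10·(-5.625)+1/2·15.3125=9.34375
n=3: y=9.34375, sp=-1, e=sp−y=-10.34375; I=-7.21875, D=e−e_prev=-14.96875; u=0·(-10.34375)+1·(-7.21875)+3/2·(-14.96875)=-29.671875; next y=-3/10·9.34375+1/2·(-29.671875)≈-17.639063
n=4: y≈-17.639063, sp=-1, e=sp−y≈16.639063; I≈9.420313, D=e−e_prev≈26.982813; u=0·16.639063+1·9.420313+3/2·26.982813≈49.894531; next y=-3/10·(-17.639063)+1/2·49.894531≈30.238984
n=5: y≈30.238984, sp=-1, e=sp−y≈-31.238984; I≈-21.818672, D=e−e_prev≈-47.878047; u=0·(-31.238984)+1·(-21.818672)+3/2·(-47.878047)≈-93.635742; next y=-3/10·30.238984+1/2·(-93.635742)≈-55.889566

0 2 5.000 0.000
1 -1 -9.750 2.500
2 -1 15.313 -5.625
3 -1 -29.672 9.344
4 -1 49.895 -17.639
5 -1 -93.636 30.239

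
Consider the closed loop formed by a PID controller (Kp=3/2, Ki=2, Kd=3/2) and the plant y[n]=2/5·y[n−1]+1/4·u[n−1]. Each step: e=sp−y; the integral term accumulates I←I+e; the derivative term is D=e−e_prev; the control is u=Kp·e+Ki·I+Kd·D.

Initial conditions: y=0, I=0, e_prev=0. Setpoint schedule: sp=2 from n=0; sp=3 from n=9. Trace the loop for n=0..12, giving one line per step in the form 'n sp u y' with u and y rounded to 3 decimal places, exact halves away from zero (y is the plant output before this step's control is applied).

0 2 10.000 0.000
1 2 -1.500 2.500
2 2 10.625 0.625
3 2 -0.844 2.906
4 2 10.539 0.952
5 2 -0.615 3.015
6 2 10.265 1.052
7 2 -0.458 2.987
8 2 10.004 1.080
9 3 4.719 2.933
10 3 9.033 2.353
11 3 5.225 3.199
12 3 9.163 2.586

(exact arithmetic carried between steps; '≈' marks a value shown rounded to 6 d.p. or computed from one; I and e_prev carry over from the previous line; the table rounds u and y to 3 d.p., halves away from zero)
n=0: y=0, sp=2, e=sp−y=2; I=2, D=e−e_prev=2; u=3/2·2+2·2+3/2·2=10; next y=2/5·0+1/4·10=2.5
n=1: y=2.5, sp=2, e=sp−y=-0.5; I=1.5, D=e−e_prev=-2.5; u=3/2·(-0.5)+2·1.5+3/2·(-2.5)=-1.5; next y=2/5·2.5+1/4·(-1.5)=0.625
n=2: y=0.625, sp=2, e=sp−y=1.375; I=2.875, D=e−e_prev=1.875; u=3/2·1.375+2·2.875+3/2·1.875=10.625; next y=2/5·0.625+1/4·10.625=2.90625
n=3: y=2.90625, sp=2, e=sp−y=-0.90625; I=1.96875, D=e−e_prev=-2.28125; u=3/2·(-0.90625)+2·1.96875+3/2·(-2.28125)=-0.84375; next y=2/5·2.90625+1/4·(-0.84375)≈0.951563
n=4: y≈0.951563, sp=2, e=sp−y≈1.048438; I≈3.017188, D=e−e_prev≈1.954688; u=3/2·1.048438+2·3.017188+3/2·1.954688≈10.539063; next y=2/5·0.951563+1/4·10.539063≈3.015391
n=5: y≈3.015391, sp=2, e=sp−y≈-1.015391; I≈2.001797, D=e−e_prev≈-2.063828; u=3/2·(-1.015391)+2·2.001797+3/2·(-2.063828)≈-0.615234; next y=2/5·3.015391+1/4·(-0.615234)≈1.052348
n=6: y≈1.052348, sp=2, e=sp−y≈0.947652; I≈2.949449, D=e−e_prev≈1.963043; u=3/2·0.947652+2·2.949449+3/2·1.963043≈10.264941; next y=2/5·1.052348+1/4·10.264941≈2.987174
n=7: y≈2.987174, sp=2, e=sp−y≈-0.987174; I≈1.962275, D=e−e_prev≈-1.934827; u=3/2·(-0.987174)+2·1.962275+3/2·(-1.934827)≈-0.458452; next y=2/5·2.987174+1/4·(-0.458452)≈1.080257
n=8: y≈1.080257, sp=2, e=sp−y≈0.919743; I≈2.882018, D=e−e_prev≈1.906918; u=3/2·0.919743+2·2.882018+3/2·1.906918≈10.004028; next y=2/5·1.080257+1/4·10.004028≈2.933110
n=9: y≈2.933110, sp=3, e=sp−y≈0.066890; I≈2.948908, D=e−e_prev≈-0.852853; u=3/2·0.066890+2·2.948908+3/2·(-0.852853)≈4.718873; next y=2/5·2.933110+1/4·4.718873≈2.352962
n=10: y≈2.352962, sp=3, e=sp−y≈0.647038; I≈3.595946, D=e−e_prev≈0.580147; u=3/2·0.647038+2·3.595946+3/2·0.580147≈9.032671; next y=2/5·2.352962+1/4·9.032671≈3.199353
n=11: y≈3.199353, sp=3, e=sp−y≈-0.199353; I≈3.396594, D=e−e_prev≈-0.846390; u=3/2·(-0.199353)+2·3.396594+3/2·(-0.846390)≈5.224573; next y=2/5·3.199353+1/4·5.224573≈2.585884
n=12: y≈2.585884, sp=3, e=sp−y≈0.414116; I≈3.810709, D=e−e_prev≈0.613468; u=3/2·0.414116+2·3.810709+3/2·0.613468≈9.162795; next y=2/5·2.585884+1/4·9.162795≈3.325052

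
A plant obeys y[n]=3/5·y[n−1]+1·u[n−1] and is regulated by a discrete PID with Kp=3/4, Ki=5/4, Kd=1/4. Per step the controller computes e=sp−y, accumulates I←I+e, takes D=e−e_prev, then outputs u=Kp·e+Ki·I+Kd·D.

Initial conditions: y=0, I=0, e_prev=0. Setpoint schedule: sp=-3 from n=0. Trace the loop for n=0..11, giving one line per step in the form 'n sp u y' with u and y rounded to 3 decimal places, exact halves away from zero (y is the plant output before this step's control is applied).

0 -3 -6.750 0.000
1 -3 5.438 -6.750
2 -3 -9.872 1.388
3 -3 10.139 -9.039
4 -3 -15.866 4.715
5 -3 17.871 -13.037
6 -3 -25.964 10.049
7 -3 30.959 -19.935
8 -3 -42.968 18.998
9 -3 53.044 -31.569
10 -3 -71.647 34.102
11 -3 90.291 -51.186

(exact arithmetic carried between steps; '≈' marks a value shown rounded to 6 d.p. or computed from one; I and e_prev carry over from the previous line; the table rounds u and y to 3 d.p., halves away from zero)
n=0: y=0, sp=-3, e=sp−y=-3; I=-3, D=e−e_prev=-3; u=3/4·(-3)+5/4·(-3)+1/4·(-3)=-6.75; next y=3/5·0+1·(-6.75)=-6.75
n=1: y=-6.75, sp=-3, e=sp−y=3.75; I=0.75, D=e−e_prev=6.75; u=3/4·3.75+5/4·0.75+1/4·6.75=5.4375; next y=3/5·(-6.75)+1·5.4375=1.3875
n=2: y=1.3875, sp=-3, e=sp−y=-4.3875; I=-3.6375, D=e−e_prev=-8.1375; u=3/4·(-4.3875)+5/4·(-3.6375)+1/4·(-8.1375)=-9.871875; next y=3/5·1.3875+1·(-9.871875)=-9.039375
n=3: y=-9.039375, sp=-3, e=sp−y=6.039375; I=2.401875, D=e−e_prev=10.426875; u=3/4·6.039375+5/4·2.401875+1/4·10.426875≈10.138594; next y=3/5·(-9.039375)+1·10.138594≈4.714969
n=4: y≈4.714969, sp=-3, e=sp−y≈-7.714969; I≈-5.313094, D=e−e_prev≈-13.754344; u=3/4·(-7.714969)+5/4·(-5.313094)+1/4·(-13.754344)≈-15.866180; next y=3/5·4.714969+1·(-15.866180)≈-13.037198
n=5: y≈-13.037198, sp=-3, e=sp−y≈10.037198; I≈4.724105, D=e−e_prev≈17.752167; u=3/4·10.037198+5/4·4.724105+1/4·17.752167≈17.871071; next y=3/5·(-13.037198)+1·17.871071≈10.048752
n=6: y≈10.048752, sp=-3, e=sp−y≈-13.048752; I≈-8.324648, D=e−e_prev≈-23.085951; u=3/4·(-13.048752)+5/4·(-8.324648)+1/4·(-23.085951)≈-25.963862; next y=3/5·10.048752+1·(-25.963862)≈-19.934610
n=7: y≈-19.934610, sp=-3, e=sp−y≈16.934610; I≈8.609963, D=e−e_prev≈29.983363; u=3/4·16.934610+5/4·8.609963+1/4·29.983363≈30.959251; next y=3/5·(-19.934610)+1·30.959251≈18.998485
n=8: y≈18.998485, sp=-3, e=sp−y≈-21.998485; I≈-13.388523, D=e−e_prev≈-38.933096; u=3/4·(-21.998485)+5/4·(-13.388523)+1/4·(-38.933096)≈-42.967791; next y=3/5·18.998485+1·(-42.967791)≈-31.568700
n=9: y≈-31.568700, sp=-3, e=sp−y≈28.568700; I≈15.180177, D=e−e_prev≈50.567186; u=3/4·28.568700+5/4·15.180177+1/4·50.567186≈53.043543; next y=3/5·(-31.568700)+1·53.043543≈34.102323
n=10: y≈34.102323, sp=-3, e=sp−y≈-37.102323; I≈-21.922146, D=e−e_prev≈-65.671023; u=3/4·(-37.102323)+5/4·(-21.922146)+1/4·(-65.671023)≈-71.647180; next y=3/5·34.102323+1·(-71.647180)≈-51.185787
n=11: y≈-51.185787, sp=-3, e=sp−y≈48.185787; I≈26.263641, D=e−e_prev≈85.288110; u=3/4·48.185787+5/4·26.263641+1/4·85.288110≈90.290918; next y=3/5·(-51.185787)+1·90.290918≈59.579446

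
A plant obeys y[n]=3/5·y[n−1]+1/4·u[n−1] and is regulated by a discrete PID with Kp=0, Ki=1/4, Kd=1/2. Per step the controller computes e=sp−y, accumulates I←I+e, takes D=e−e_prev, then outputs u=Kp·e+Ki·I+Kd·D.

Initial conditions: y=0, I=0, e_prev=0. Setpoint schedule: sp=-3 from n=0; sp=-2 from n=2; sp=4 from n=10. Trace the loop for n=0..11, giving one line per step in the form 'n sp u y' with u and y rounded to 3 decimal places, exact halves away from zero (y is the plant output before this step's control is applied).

0 -3 -2.250 0.000
1 -3 -1.078 -0.563
2 -2 -1.185 -0.607
3 -2 -2.016 -0.661
4 -2 -2.198 -0.900
5 -2 -2.450 -1.090
6 -2 -2.640 -1.266
7 -2 -2.797 -1.420
8 -2 -2.920 -1.551
9 -2 -3.016 -1.661
10 4 1.412 -1.750
11 4 -0.985 -0.697

(exact arithmetic carried between steps; '≈' marks a value shown rounded to 6 d.p. or computed from one; I and e_prev carry over from the previous line; the table rounds u and y to 3 d.p., halves away from zero)
n=0: y=0, sp=-3, e=sp−y=-3; I=-3, D=e−e_prev=-3; u=0·(-3)+1/4·(-3)+1/2·(-3)=-2.25; next y=3/5·0+1/4·(-2.25)=-0.5625
n=1: y=-0.5625, sp=-3, e=sp−y=-2.4375; I=-5.4375, D=e−e_prev=0.5625; u=0·(-2.4375)+1/4·(-5.4375)+1/2·0.5625=-1.078125; next y=3/5·(-0.5625)+1/4·(-1.078125)≈-0.607031
n=2: y≈-0.607031, sp=-2, e=sp−y≈-1.392969; I≈-6.830469, D=e−e_prev≈1.044531; u=0·(-1.392969)+1/4·(-6.830469)+1/2·1.044531≈-1.185352; next y=3/5·(-0.607031)+1/4·(-1.185352)≈-0.660557
n=3: y≈-0.660557, sp=-2, e=sp−y≈-1.339443; I≈-8.169912, D=e−e_prev≈0.053525; u=0·(-1.339443)+1/4·(-8.169912)+1/2·0.053525≈-2.015715; next y=3/5·(-0.660557)+1/4·(-2.015715)≈-0.900263
n=4: y≈-0.900263, sp=-2, e=sp−y≈-1.099737; I≈-9.269649, D=e−e_prev≈0.239706; u=0·(-1.099737)+1/4·(-9.269649)+1/2·0.239706≈-2.197559; next y=3/5·(-0.900263)+1/4·(-2.197559)≈-1.089547
n=5: y≈-1.089547, sp=-2, e=sp−y≈-0.910453; I≈-10.180102, D=e−e_prev≈0.189285; u=0·(-0.910453)+1/4·(-10.180102)+1/2·0.189285≈-2.450383; next y=3/5·(-1.089547)+1/4·(-2.450383)≈-1.266324
n=6: y≈-1.266324, sp=-2, e=sp−y≈-0.733676; I≈-10.913778, D=e−e_prev≈0.176777; u=0·(-0.733676)+1/4·(-10.913778)+1/2·0.176777≈-2.640056; next y=3/5·(-1.266324)+1/4·(-2.640056)≈-1.419809
n=7: y≈-1.419809, sp=-2, e=sp−y≈-0.580191; I≈-11.493969, D=e−e_prev≈0.153484; u=0·(-0.580191)+1/4·(-11.493969)+1/2·0.153484≈-2.796750; next y=3/5·(-1.419809)+1/4·(-2.796750)≈-1.551073
n=8: y≈-1.551073, sp=-2, e=sp−y≈-0.448927; I≈-11.942896, D=e−e_prev≈0.131264; u=0·(-0.448927)+1/4·(-11.942896)+1/2·0.131264≈-2.920092; next y=3/5·(-1.551073)+1/4·(-2.920092)≈-1.660667
n=9: y≈-1.660667, sp=-2, e=sp−y≈-0.339333; I≈-12.282230, D=e−e_prev≈0.109594; u=0·(-0.339333)+1/4·(-12.282230)+1/2·0.109594≈-3.015760; next y=3/5·(-1.660667)+1/4·(-3.015760)≈-1.750340
n=10: y≈-1.750340, sp=4, e=sp−y≈5.750340; I≈-6.531890, D=e−e_prev≈6.089673; u=0·5.750340+1/4·(-6.531890)+1/2·6.089673≈1.411864; next y=3/5·(-1.750340)+1/4·1.411864≈-0.697238
n=11: y≈-0.697238, sp=4, e=sp−y≈4.697238; I≈-1.834652, D=e−e_prev≈-1.053102; u=0·4.697238+1/4·(-1.834652)+1/2·(-1.053102)≈-0.985214; next y=3/5·(-0.697238)+1/4·(-0.985214)≈-0.664646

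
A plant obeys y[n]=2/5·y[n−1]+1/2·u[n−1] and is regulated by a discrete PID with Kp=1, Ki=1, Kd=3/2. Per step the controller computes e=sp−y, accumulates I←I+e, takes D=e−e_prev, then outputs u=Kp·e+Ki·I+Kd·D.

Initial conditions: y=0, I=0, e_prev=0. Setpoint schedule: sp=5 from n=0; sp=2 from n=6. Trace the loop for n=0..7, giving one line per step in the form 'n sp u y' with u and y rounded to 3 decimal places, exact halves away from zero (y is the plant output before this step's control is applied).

0 5 17.500 0.000
1 5 -15.625 8.750
2 5 39.469 -4.313
3 5 -48.939 18.009
4 5 94.997 -17.266
5 5 -138.153 40.592
6 2 229.554 -52.840
7 2 -363.937 93.641

(exact arithmetic carried between steps; '≈' marks a value shown rounded to 6 d.p. or computed from one; I and e_prev carry over from the previous line; the table rounds u and y to 3 d.p., halves away from zero)
n=0: y=0, sp=5, e=sp−y=5; I=5, D=e−e_prev=5; u=1·5+1·5+3/2·5=17.5; next y=2/5·0+1/2·17.5=8.75
n=1: y=8.75, sp=5, e=sp−y=-3.75; I=1.25, D=e−e_prev=-8.75; u=1·(-3.75)+1·1.25+3/2·(-8.75)=-15.625; next y=2/5·8.75+1/2·(-15.625)=-4.3125
n=2: y=-4.3125, sp=5, e=sp−y=9.3125; I=10.5625, D=e−e_prev=13.0625; u=1·9.3125+1·10.5625+3/2·13.0625=39.46875; next y=2/5·(-4.3125)+1/2·39.46875=18.009375
n=3: y=18.009375, sp=5, e=sp−y=-13.009375; I=-2.446875, D=e−e_prev=-22.321875; u=1·(-13.009375)+1·(-2.446875)+3/2·(-22.321875)≈-48.939063; next y=2/5·18.009375+1/2·(-48.939063)≈-17.265781
n=4: y≈-17.265781, sp=5, e=sp−y≈22.265781; I≈19.818906, D=e−e_prev≈35.275156; u=1·22.265781+1·19.818906+3/2·35.275156≈94.997422; next y=2/5·(-17.265781)+1/2·94.997422≈40.592398
n=5: y≈40.592398, sp=5, e=sp−y≈-35.592398; I≈-15.773492, D=e−e_prev≈-57.858180; u=1·(-35.592398)+1·(-15.773492)+3/2·(-57.858180)≈-138.153160; next y=2/5·40.592398+1/2·(-138.153160)≈-52.839621
n=6: y≈-52.839621, sp=2, e=sp−y≈54.839621; I≈39.066129, D=e−e_prev≈90.432019; u=1·54.839621+1·39.066129+3/2·90.432019≈229.553778; next y=2/5·(-52.839621)+1/2·229.553778≈93.641041
n=7: y≈93.641041, sp=2, e=sp−y≈-91.641041; I≈-52.574912, D=e−e_prev≈-146.480661; u=1·(-91.641041)+1·(-52.574912)+3/2·(-146.480661)≈-363.936945; next y=2/5·93.641041+1/2·(-363.936945)≈-144.512056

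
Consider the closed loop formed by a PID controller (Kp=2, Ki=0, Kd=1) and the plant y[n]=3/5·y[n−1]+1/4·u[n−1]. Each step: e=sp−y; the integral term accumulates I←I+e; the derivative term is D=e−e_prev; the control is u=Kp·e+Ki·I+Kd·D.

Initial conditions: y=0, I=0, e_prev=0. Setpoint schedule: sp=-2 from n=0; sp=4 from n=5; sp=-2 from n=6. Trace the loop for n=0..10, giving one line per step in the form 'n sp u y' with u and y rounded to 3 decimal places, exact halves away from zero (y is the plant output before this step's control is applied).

0 -2 -6.000 0.000
1 -2 0.500 -1.500
2 -2 -3.175 -0.775
3 -2 -0.999 -1.259
4 -2 -2.244 -1.005
5 4 16.487 -1.164
6 -2 -21.434 3.423
7 -2 9.337 -3.304
8 -2 -8.359 0.352
9 -2 1.988 -1.879
10 -2 -3.988 -0.630

(exact arithmetic carried between steps; '≈' marks a value shown rounded to 6 d.p. or computed from one; I and e_prev carry over from the previous line; the table rounds u and y to 3 d.p., halves away from zero)
n=0: y=0, sp=-2, e=sp−y=-2; I=-2, D=e−e_prev=-2; u=2·(-2)+0·(-2)+1·(-2)=-6; next y=3/5·0+1/4·(-6)=-1.5
n=1: y=-1.5, sp=-2, e=sp−y=-0.5; I=-2.5, D=e−e_prev=1.5; u=2·(-0.5)+0·(-2.5)+1·1.5=0.5; next y=3/5·(-1.5)+1/4·0.5=-0.775
n=2: y=-0.775, sp=-2, e=sp−y=-1.225; I=-3.725, D=e−e_prev=-0.725; u=2·(-1.225)+0·(-3.725)+1·(-0.725)=-3.175; next y=3/5·(-0.775)+1/4·(-3.175)=-1.25875
n=3: y=-1.25875, sp=-2, e=sp−y=-0.74125; I=-4.46625, D=e−e_prev=0.48375; u=2·(-0.74125)+0·(-4.46625)+1·0.48375=-0.99875; next y=3/5·(-1.25875)+1/4·(-0.99875)≈-1.004938
n=4: y≈-1.004938, sp=-2, e=sp−y≈-0.995063; I≈-5.461313, D=e−e_prev≈-0.253813; u=2·(-0.995063)+0·(-5.461313)+1·(-0.253813)≈-2.243938; next y=3/5·(-1.004938)+1/4·(-2.243938)≈-1.163947
n=5: y≈-1.163947, sp=4, e=sp−y≈5.163947; I≈-0.297366, D=e−e_prev≈6.159009; u=2·5.163947+0·(-0.297366)+1·6.159009≈16.486903; next y=3/5·(-1.163947)+1/4·16.486903≈3.423358
n=6: y≈3.423358, sp=-2, e=sp−y≈-5.423358; I≈-5.720723, D=e−e_prev≈-10.587305; u=2·(-5.423358)+0·(-5.720723)+1·(-10.587305)≈-21.434020; next y=3/5·3.423358+1/4·(-21.434020)≈-3.304490
n=7: y≈-3.304490, sp=-2, e=sp−y≈1.304490; I≈-4.416233, D=e−e_prev≈6.727848; u=2·1.304490+0·(-4.416233)+1·6.727848≈9.336829; next y=3/5·(-3.304490)+1/4·9.336829≈0.351513
n=8: y≈0.351513, sp=-2, e=sp−y≈-2.351513; I≈-6.767746, D=e−e_prev≈-3.656003; u=2·(-2.351513)+0·(-6.767746)+1·(-3.656003)≈-8.359029; next y=3/5·0.351513+1/4·(-8.359029)≈-1.878850
n=9: y≈-1.878850, sp=-2, e=sp−y≈-0.121150; I≈-6.888896, D=e−e_prev≈2.230363; u=2·(-0.121150)+0·(-6.888896)+1·2.230363≈1.988062; next y=3/5·(-1.878850)+1/4·1.988062≈-0.630294
n=10: y≈-0.630294, sp=-2, e=sp−y≈-1.369706; I≈-8.258602, D=e−e_prev≈-1.248555; u=2·(-1.369706)+0·(-8.258602)+1·(-1.248555)≈-3.987967; next y=3/5·(-0.630294)+1/4·(-3.987967)≈-1.375168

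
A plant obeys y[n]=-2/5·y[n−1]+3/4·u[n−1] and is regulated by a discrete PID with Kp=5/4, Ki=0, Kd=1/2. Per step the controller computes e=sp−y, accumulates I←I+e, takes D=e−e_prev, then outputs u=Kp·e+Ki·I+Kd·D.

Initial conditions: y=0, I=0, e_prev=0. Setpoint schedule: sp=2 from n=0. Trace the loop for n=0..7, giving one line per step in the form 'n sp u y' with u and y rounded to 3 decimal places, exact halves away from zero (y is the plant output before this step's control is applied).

0 2 3.500 0.000
1 2 -2.094 2.625
2 2 8.398 -2.620
3 2 -11.667 7.347
4 2 26.629 -11.689
5 2 -46.477 24.647
6 2 93.077 -44.716
7 2 -173.323 87.694

(exact arithmetic carried between steps; '≈' marks a value shown rounded to 6 d.p. or computed from one; I and e_prev carry over from the previous line; the table rounds u and y to 3 d.p., halves away from zero)
n=0: y=0, sp=2, e=sp−y=2; I=2, D=e−e_prev=2; u=5/4·2+0·2+1/2·2=3.5; next y=-2/5·0+3/4·3.5=2.625
n=1: y=2.625, sp=2, e=sp−y=-0.625; I=1.375, D=e−e_prev=-2.625; u=5/4·(-0.625)+0·1.375+1/2·(-2.625)=-2.09375; next y=-2/5·2.625+3/4·(-2.09375)≈-2.620313
n=2: y≈-2.620313, sp=2, e=sp−y≈4.620313; I≈5.995313, D=e−e_prev≈5.245313; u=5/4·4.620313+0·5.995313+1/2·5.245313≈8.398047; next y=-2/5·(-2.620313)+3/4·8.398047≈7.346660
n=3: y≈7.346660, sp=2, e=sp−y≈-5.346660; I≈0.648652, D=e−e_prev≈-9.966973; u=5/4·(-5.346660)+0·0.648652+1/2·(-9.966973)≈-11.666812; next y=-2/5·7.346660+3/4·(-11.666812)≈-11.688773
n=4: y≈-11.688773, sp=2, e=sp−y≈13.688773; I≈14.337425, D=e−e_prev≈19.035433; u=5/4·13.688773+0·14.337425+1/2·19.035433≈26.628682; next y=-2/5·(-11.688773)+3/4·26.628682≈24.647021
n=5: y≈24.647021, sp=2, e=sp−y≈-22.647021; I≈-8.309596, D=e−e_prev≈-36.335794; u=5/4·(-22.647021)+0·(-8.309596)+1/2·(-36.335794)≈-46.476673; next y=-2/5·24.647021+3/4·(-46.476673)≈-44.716313
n=6: y≈-44.716313, sp=2, e=sp−y≈46.716313; I≈38.406717, D=e−e_prev≈69.363334; u=5/4·46.716313+0·38.406717+1/2·69.363334≈93.077058; next y=-2/5·(-44.716313)+3/4·93.077058≈87.694319
n=7: y≈87.694319, sp=2, e=sp−y≈-85.694319; I≈-47.287602, D=e−e_prev≈-132.410632; u=5/4·(-85.694319)+0·(-47.287602)+1/2·(-132.410632)≈-173.323214; next y=-2/5·87.694319+3/4·(-173.323214)≈-165.070138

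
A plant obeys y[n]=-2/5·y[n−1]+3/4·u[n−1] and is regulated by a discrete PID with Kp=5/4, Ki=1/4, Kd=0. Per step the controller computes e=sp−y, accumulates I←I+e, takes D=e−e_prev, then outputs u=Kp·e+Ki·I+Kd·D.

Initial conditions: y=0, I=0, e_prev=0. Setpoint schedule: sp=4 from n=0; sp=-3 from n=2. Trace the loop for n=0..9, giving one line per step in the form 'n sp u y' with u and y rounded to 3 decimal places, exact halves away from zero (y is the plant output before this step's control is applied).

0 4 6.000 0.000
1 4 0.250 4.500
2 -3 -1.206 -1.613
3 -3 -3.582 -0.260
4 -3 -0.783 -2.583
5 -3 -5.431 0.446
6 -3 0.754 -4.251
7 -3 -8.709 2.266
8 -3 4.531 -7.438
9 -3 -15.078 6.374

(exact arithmetic carried between steps; '≈' marks a value shown rounded to 6 d.p. or computed from one; I and e_prev carry over from the previous line; the table rounds u and y to 3 d.p., halves away from zero)
n=0: y=0, sp=4, e=sp−y=4; I=4, D=e−e_prev=4; u=5/4·4+1/4·4+0·4=6; next y=-2/5·0+3/4·6=4.5
n=1: y=4.5, sp=4, e=sp−y=-0.5; I=3.5, D=e−e_prev=-4.5; u=5/4·(-0.5)+1/4·3.5+0·(-4.5)=0.25; next y=-2/5·4.5+3/4·0.25=-1.6125
n=2: y=-1.6125, sp=-3, e=sp−y=-1.3875; I=2.1125, D=e−e_prev=-0.8875; u=5/4·(-1.3875)+1/4·2.1125+0·(-0.8875)=-1.20625; next y=-2/5·(-1.6125)+3/4·(-1.20625)≈-0.259688
n=3: y≈-0.259688, sp=-3, e=sp−y≈-2.740313; I≈-0.627813, D=e−e_prev≈-1.352813; u=5/4·(-2.740313)+1/4·(-0.627813)+0·(-1.352813)≈-3.582344; next y=-2/5·(-0.259688)+3/4·(-3.582344)≈-2.582883
n=4: y≈-2.582883, sp=-3, e=sp−y≈-0.417117; I≈-1.044930, D=e−e_prev≈2.323195; u=5/4·(-0.417117)+1/4·(-1.044930)+0·2.323195≈-0.782629; next y=-2/5·(-2.582883)+3/4·(-0.782629)≈0.446181
n=5: y≈0.446181, sp=-3, e=sp−y≈-3.446181; I≈-4.491111, D=e−e_prev≈-3.029064; u=5/4·(-3.446181)+1/4·(-4.491111)+0·(-3.029064)≈-5.430505; next y=-2/5·0.446181+3/4·(-5.430505)≈-4.251351
n=6: y≈-4.251351, sp=-3, e=sp−y≈1.251351; I≈-3.239760, D=e−e_prev≈4.697532; u=5/4·1.251351+1/4·(-3.239760)+0·4.697532≈0.754249; next y=-2/5·(-4.251351)+3/4·0.754249≈2.266227
n=7: y≈2.266227, sp=-3, e=sp−y≈-5.266227; I≈-8.505987, D=e−e_prev≈-6.517578; u=5/4·(-5.266227)+1/4·(-8.505987)+0·(-6.517578)≈-8.709280; next y=-2/5·2.266227+3/4·(-8.709280)≈-7.438451
n=8: y≈-7.438451, sp=-3, e=sp−y≈4.438451; I≈-4.067536, D=e−e_prev≈9.704678; u=5/4·4.438451+1/4·(-4.067536)+0·9.704678≈4.531180; next y=-2/5·(-7.438451)+3/4·4.531180≈6.373765
n=9: y≈6.373765, sp=-3, e=sp−y≈-9.373765; I≈-13.441301, D=e−e_prev≈-13.812217; u=5/4·(-9.373765)+1/4·(-13.441301)+0·(-13.812217)≈-15.077532; next y=-2/5·6.373765+3/4·(-15.077532)≈-13.857655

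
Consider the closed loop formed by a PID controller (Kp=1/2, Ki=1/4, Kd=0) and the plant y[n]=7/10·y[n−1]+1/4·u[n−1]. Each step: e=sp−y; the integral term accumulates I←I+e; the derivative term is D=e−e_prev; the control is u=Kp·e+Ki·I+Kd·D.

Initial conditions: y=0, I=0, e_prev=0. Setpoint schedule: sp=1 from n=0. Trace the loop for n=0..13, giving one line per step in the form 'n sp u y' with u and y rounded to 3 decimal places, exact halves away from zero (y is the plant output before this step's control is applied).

(exact arithmetic carried between steps; '≈' marks a value shown rounded to 6 d.p. or computed from one; I and e_prev carry over from the previous line; the table rounds u and y to 3 d.p., halves away from zero)
n=0: y=0, sp=1, e=sp−y=1; I=1, D=e−e_prev=1; u=1/2·1+1/4·1+0·1=0.75; next y=7/10·0+1/4·0.75=0.1875
n=1: y=0.1875, sp=1, e=sp−y=0.8125; I=1.8125, D=e−e_prev=-0.1875; u=1/2·0.8125+1/4·1.8125+0·(-0.1875)=0.859375; next y=7/10·0.1875+1/4·0.859375≈0.346094
n=2: y≈0.346094, sp=1, e=sp−y≈0.653906; I≈2.466406, D=e−e_prev≈-0.158594; u=1/2·0.653906+1/4·2.466406+0·(-0.158594)≈0.943555; next y=7/10·0.346094+1/4·0.943555≈0.478154
n=3: y≈0.478154, sp=1, e=sp−y≈0.521846; I≈2.988252, D=e−e_prev≈-0.132061; u=1/2·0.521846+1/4·2.988252+0·(-0.132061)≈1.007986; next y=7/10·0.478154+1/4·1.007986≈0.586704
n=4: y≈0.586704, sp=1, e=sp−y≈0.413296; I≈3.401547, D=e−e_prev≈-0.108550; u=1/2·0.413296+1/4·3.401547+0·(-0.108550)≈1.057035; next y=7/10·0.586704+1/4·1.057035≈0.674952
n=5: y≈0.674952, sp=1, e=sp−y≈0.325048; I≈3.726596, D=e−e_prev≈-0.088247; u=1/2·0.325048+1/4·3.726596+0·(-0.088247)≈1.094173; next y=7/10·0.674952+1/4·1.094173≈0.746010
n=6: y≈0.746010, sp=1, e=sp−y≈0.253990; I≈3.980586, D=e−e_prev≈-0.071058; u=1/2·0.253990+1/4·3.980586+0·(-0.071058)≈1.122142; next y=7/10·0.746010+1/4·1.122142≈0.802742
n=7: y≈0.802742, sp=1, e=sp−y≈0.197258; I≈4.177844, D=e−e_prev≈-0.056733; u=1/2·0.197258+1/4·4.177844+0·(-0.056733)≈1.143090; next y=7/10·0.802742+1/4·1.143090≈0.847692
n=8: y≈0.847692, sp=1, e=sp−y≈0.152308; I≈4.330152, D=e−e_prev≈-0.044950; u=1/2·0.152308+1/4·4.330152+0·(-0.044950)≈1.158692; next y=7/10·0.847692+1/4·1.158692≈0.883057
n=9: y≈0.883057, sp=1, e=sp−y≈0.116943; I≈4.447095, D=e−e_prev≈-0.035365; u=1/2·0.116943+1/4·4.447095+0·(-0.035365)≈1.170245; next y=7/10·0.883057+1/4·1.170245≈0.910701
n=10: y≈0.910701, sp=1, e=sp−y≈0.089299; I≈4.536393, D=e−e_prev≈-0.027644; u=1/2·0.089299+1/4·4.536393+0·(-0.027644)≈1.178748; next y=7/10·0.910701+1/4·1.178748≈0.932178
n=11: y≈0.932178, sp=1, e=sp−y≈0.067822; I≈4.604215, D=e−e_prev≈-0.021476; u=1/2·0.067822+1/4·4.604215+0·(-0.021476)≈1.184965; next y=7/10·0.932178+1/4·1.184965≈0.948766
n=12: y≈0.948766, sp=1, e=sp−y≈0.051234; I≈4.655450, D=e−e_prev≈-0.016588; u=1/2·0.051234+1/4·4.655450+0·(-0.016588)≈1.189480; next y=7/10·0.948766+1/4·1.189480≈0.961506
n=13: y≈0.961506, sp=1, e=sp−y≈0.038494; I≈4.693944, D=e−e_prev≈-0.012740; u=1/2·0.038494+1/4·4.693944+0·(-0.012740)≈1.192733; next y=7/10·0.961506+1/4·1.192733≈0.971237

0 1 0.750 0.000
1 1 0.859 0.188
2 1 0.944 0.346
3 1 1.008 0.478
4 1 1.057 0.587
5 1 1.094 0.675
6 1 1.122 0.746
7 1 1.143 0.803
8 1 1.159 0.848
9 1 1.170 0.883
10 1 1.179 0.911
11 1 1.185 0.932
12 1 1.189 0.949
13 1 1.193 0.962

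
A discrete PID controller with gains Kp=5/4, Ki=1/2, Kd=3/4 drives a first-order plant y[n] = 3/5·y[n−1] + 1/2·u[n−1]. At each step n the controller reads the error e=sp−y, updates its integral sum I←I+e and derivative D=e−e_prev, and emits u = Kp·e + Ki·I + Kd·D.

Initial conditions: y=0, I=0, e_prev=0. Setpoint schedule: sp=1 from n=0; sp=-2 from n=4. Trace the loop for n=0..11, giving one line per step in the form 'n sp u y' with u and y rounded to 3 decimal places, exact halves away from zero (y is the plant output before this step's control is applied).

0 1 2.500 0.000
1 1 -0.875 1.250
2 1 2.281 0.313
3 1 -0.617 1.328
4 -2 -5.420 0.488
5 -2 2.219 -2.417
6 -2 -4.942 -0.341
7 -2 1.623 -2.675
8 -2 -4.495 -0.794
9 -2 1.138 -2.724
10 -2 -4.094 -1.065
11 -2 0.734 -2.686

(exact arithmetic carried between steps; '≈' marks a value shown rounded to 6 d.p. or computed from one; I and e_prev carry over from the previous line; the table rounds u and y to 3 d.p., halves away from zero)
n=0: y=0, sp=1, e=sp−y=1; I=1, D=e−e_prev=1; u=5/4·1+1/2·1+3/4·1=2.5; next y=3/5·0+1/2·2.5=1.25
n=1: y=1.25, sp=1, e=sp−y=-0.25; I=0.75, D=e−e_prev=-1.25; u=5/4·(-0.25)+1/2·0.75+3/4·(-1.25)=-0.875; next y=3/5·1.25+1/2·(-0.875)=0.3125
n=2: y=0.3125, sp=1, e=sp−y=0.6875; I=1.4375, D=e−e_prev=0.9375; u=5/4·0.6875+1/2·1.4375+3/4·0.9375=2.28125; next y=3/5·0.3125+1/2·2.28125=1.328125
n=3: y=1.328125, sp=1, e=sp−y=-0.328125; I=1.109375, D=e−e_prev=-1.015625; u=5/4·(-0.328125)+1/2·1.109375+3/4·(-1.015625)≈-0.617188; next y=3/5·1.328125+1/2·(-0.617188)≈0.488281
n=4: y≈0.488281, sp=-2, e=sp−y≈-2.488281; I≈-1.378906, D=e−e_prev≈-2.160156; u=5/4·(-2.488281)+1/2·(-1.378906)+3/4·(-2.160156)≈-5.419922; next y=3/5·0.488281+1/2·(-5.419922)≈-2.416992
n=5: y≈-2.416992, sp=-2, e=sp−y≈0.416992; I≈-0.961914, D=e−e_prev≈2.905273; u=5/4·0.416992+1/2·(-0.961914)+3/4·2.905273≈2.219238; next y=3/5·(-2.416992)+1/2·2.219238≈-0.340576
n=6: y≈-0.340576, sp=-2, e=sp−y≈-1.659424; I≈-2.621338, D=e−e_prev≈-2.076416; u=5/4·(-1.659424)+1/2·(-2.621338)+3/4·(-2.076416)≈-4.942261; next y=3/5·(-0.340576)+1/2·(-4.942261)≈-2.675476
n=7: y≈-2.675476, sp=-2, e=sp−y≈0.675476; I≈-1.945862, D=e−e_prev≈2.334900; u=5/4·0.675476+1/2·(-1.945862)+3/4·2.334900≈1.622589; next y=3/5·(-2.675476)+1/2·1.622589≈-0.793991
n=8: y≈-0.793991, sp=-2, e=sp−y≈-1.206009; I≈-3.151871, D=e−e_prev≈-1.881485; u=5/4·(-1.206009)+1/2·(-3.151871)+3/4·(-1.881485)≈-4.494560; next y=3/5·(-0.793991)+1/2·(-4.494560)≈-2.723675
n=9: y≈-2.723675, sp=-2, e=sp−y≈0.723675; I≈-2.428196, D=e−e_prev≈1.929684; u=5/4·0.723675+1/2·(-2.428196)+3/4·1.929684≈1.137758; next y=3/5·(-2.723675)+1/2·1.137758≈-1.065326
n=10: y≈-1.065326, sp=-2, e=sp−y≈-0.934674; I≈-3.362870, D=e−e_prev≈-1.658349; u=5/4·(-0.934674)+1/2·(-3.362870)+3/4·(-1.658349)≈-4.093540; next y=3/5·(-1.065326)+1/2·(-4.093540)≈-2.685965
n=11: y≈-2.685965, sp=-2, e=sp−y≈0.685965; I≈-2.676905, D=e−e_prev≈1.620640; u=5/4·0.685965+1/2·(-2.676905)+3/4·1.620640≈0.734484; next y=3/5·(-2.685965)+1/2·0.734484≈-1.244337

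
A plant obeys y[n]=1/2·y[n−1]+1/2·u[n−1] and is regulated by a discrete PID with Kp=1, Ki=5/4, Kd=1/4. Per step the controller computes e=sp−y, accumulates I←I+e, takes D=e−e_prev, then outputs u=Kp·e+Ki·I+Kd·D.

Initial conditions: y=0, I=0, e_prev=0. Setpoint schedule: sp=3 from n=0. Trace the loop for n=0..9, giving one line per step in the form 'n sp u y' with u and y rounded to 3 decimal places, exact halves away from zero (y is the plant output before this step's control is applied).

0 3 7.500 0.000
1 3 1.125 3.750
2 3 4.406 2.438
3 3 2.320 3.422
4 3 3.416 2.871
5 3 2.758 3.144
6 3 3.129 2.951
7 3 2.920 3.040
8 3 3.042 2.980
9 3 2.974 3.011

(exact arithmetic carried between steps; '≈' marks a value shown rounded to 6 d.p. or computed from one; I and e_prev carry over from the previous line; the table rounds u and y to 3 d.p., halves away from zero)
n=0: y=0, sp=3, e=sp−y=3; I=3, D=e−e_prev=3; u=1·3+5/4·3+1/4·3=7.5; next y=1/2·0+1/2·7.5=3.75
n=1: y=3.75, sp=3, e=sp−y=-0.75; I=2.25, D=e−e_prev=-3.75; u=1·(-0.75)+5/4·2.25+1/4·(-3.75)=1.125; next y=1/2·3.75+1/2·1.125=2.4375
n=2: y=2.4375, sp=3, e=sp−y=0.5625; I=2.8125, D=e−e_prev=1.3125; u=1·0.5625+5/4·2.8125+1/4·1.3125=4.40625; next y=1/2·2.4375+1/2·4.40625=3.421875
n=3: y=3.421875, sp=3, e=sp−y=-0.421875; I=2.390625, D=e−e_prev=-0.984375; u=1·(-0.421875)+5/4·2.390625+1/4·(-0.984375)≈2.320313; next y=1/2·3.421875+1/2·2.320313≈2.871094
n=4: y≈2.871094, sp=3, e=sp−y≈0.128906; I≈2.519531, D=e−e_prev≈0.550781; u=1·0.128906+5/4·2.519531+1/4·0.550781≈3.416016; next y=1/2·2.871094+1/2·3.416016≈3.143555
n=5: y≈3.143555, sp=3, e=sp−y≈-0.143555; I≈2.375977, D=e−e_prev≈-0.272461; u=1·(-0.143555)+5/4·2.375977+1/4·(-0.272461)≈2.758301; next y=1/2·3.143555+1/2·2.758301≈2.950928
n=6: y≈2.950928, sp=3, e=sp−y≈0.049072; I≈2.425049, D=e−e_prev≈0.192627; u=1·0.049072+5/4·2.425049+1/4·0.192627≈3.128540; next y=1/2·2.950928+1/2·3.128540≈3.039734
n=7: y≈3.039734, sp=3, e=sp−y≈-0.039734; I≈2.385315, D=e−e_prev≈-0.088806; u=1·(-0.039734)+5/4·2.385315+1/4·(-0.088806)≈2.919708; next y=1/2·3.039734+1/2·2.919708≈2.979721
n=8: y≈2.979721, sp=3, e=sp−y≈0.020279; I≈2.405594, D=e−e_prev≈0.060013; u=1·0.020279+5/4·2.405594+1/4·0.060013≈3.042274; next y=1/2·2.979721+1/2·3.042274≈3.010998
n=9: y≈3.010998, sp=3, e=sp−y≈-0.010998; I≈2.394596, D=e−e_prev≈-0.031277; u=1·(-0.010998)+5/4·2.394596+1/4·(-0.031277)≈2.974428; next y=1/2·3.010998+1/2·2.974428≈2.992713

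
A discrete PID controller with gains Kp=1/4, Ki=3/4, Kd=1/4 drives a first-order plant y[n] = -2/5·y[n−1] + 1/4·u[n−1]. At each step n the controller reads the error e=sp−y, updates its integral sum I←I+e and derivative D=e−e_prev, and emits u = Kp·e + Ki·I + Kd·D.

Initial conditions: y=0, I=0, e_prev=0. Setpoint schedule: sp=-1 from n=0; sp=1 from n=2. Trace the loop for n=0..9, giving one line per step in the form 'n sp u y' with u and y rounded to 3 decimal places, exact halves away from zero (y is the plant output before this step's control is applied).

0 -1 -1.250 0.000
1 -1 -1.359 -0.313
2 1 0.425 -0.215
3 1 0.352 0.192
4 1 1.286 0.011
5 1 1.600 0.317
6 1 2.243 0.273
7 1 2.554 0.452
8 1 3.002 0.458
9 1 3.274 0.567

(exact arithmetic carried between steps; '≈' marks a value shown rounded to 6 d.p. or computed from one; I and e_prev carry over from the previous line; the table rounds u and y to 3 d.p., halves away from zero)
n=0: y=0, sp=-1, e=sp−y=-1; I=-1, D=e−e_prev=-1; u=1/4·(-1)+3/4·(-1)+1/4·(-1)=-1.25; next y=-2/5·0+1/4·(-1.25)=-0.3125
n=1: y=-0.3125, sp=-1, e=sp−y=-0.6875; I=-1.6875, D=e−e_prev=0.3125; u=1/4·(-0.6875)+3/4·(-1.6875)+1/4·0.3125=-1.359375; next y=-2/5·(-0.3125)+1/4·(-1.359375)≈-0.214844
n=2: y≈-0.214844, sp=1, e=sp−y≈1.214844; I≈-0.472656, D=e−e_prev≈1.902344; u=1/4·1.214844+3/4·(-0.472656)+1/4·1.902344≈0.424805; next y=-2/5·(-0.214844)+1/4·0.424805≈0.192139
n=3: y≈0.192139, sp=1, e=sp−y≈0.807861; I≈0.335205, D=e−e_prev≈-0.406982; u=1/4·0.807861+3/4·0.335205+1/4·(-0.406982)≈0.351624; next y=-2/5·0.192139+1/4·0.351624≈0.011050
n=4: y≈0.011050, sp=1, e=sp−y≈0.988950; I≈1.324155, D=e−e_prev≈0.181088; u=1/4·0.988950+3/4·1.324155+1/4·0.181088≈1.285625; next y=-2/5·0.011050+1/4·1.285625≈0.316986
n=5: y≈0.316986, sp=1, e=sp−y≈0.683014; I≈2.007168, D=e−e_prev≈-0.305936; u=1/4·0.683014+3/4·2.007168+1/4·(-0.305936)≈1.599646; next y=-2/5·0.316986+1/4·1.599646≈0.273117
n=6: y≈0.273117, sp=1, e=sp−y≈0.726883; I≈2.734051, D=e−e_prev≈0.043869; u=1/4·0.726883+3/4·2.734051+1/4·0.043869≈2.243227; next y=-2/5·0.273117+1/4·2.243227≈0.451560
n=7: y≈0.451560, sp=1, e=sp−y≈0.548440; I≈3.282492, D=e−e_prev≈-0.178443; u=1/4·0.548440+3/4·3.282492+1/4·(-0.178443)≈2.554368; next y=-2/5·0.451560+1/4·2.554368≈0.457968
n=8: y≈0.457968, sp=1, e=sp−y≈0.542032; I≈3.824524, D=e−e_prev≈-0.006408; u=1/4·0.542032+3/4·3.824524+1/4·(-0.006408)≈3.002299; next y=-2/5·0.457968+1/4·3.002299≈0.567387
n=9: y≈0.567387, sp=1, e=sp−y≈0.432613; I≈4.257136, D=e−e_prev≈-0.109419; u=1/4·0.432613+3/4·4.257136+1/4·(-0.109419)≈3.273650; next y=-2/5·0.567387+1/4·3.273650≈0.591458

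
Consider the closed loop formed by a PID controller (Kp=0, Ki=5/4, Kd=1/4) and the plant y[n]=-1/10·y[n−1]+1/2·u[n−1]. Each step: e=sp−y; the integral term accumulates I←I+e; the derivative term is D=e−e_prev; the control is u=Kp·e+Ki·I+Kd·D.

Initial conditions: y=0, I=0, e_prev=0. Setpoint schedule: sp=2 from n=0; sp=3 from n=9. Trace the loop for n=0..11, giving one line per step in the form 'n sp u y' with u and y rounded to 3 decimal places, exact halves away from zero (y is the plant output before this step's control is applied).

0 2 3.000 0.000
1 2 2.750 1.500
2 2 4.163 1.225
3 2 3.962 1.959
4 2 4.457 1.785
5 2 4.285 2.050
6 2 4.458 1.937
7 2 4.361 2.035
8 2 4.429 1.977
9 3 5.884 2.017
10 3 5.787 2.740
11 3 6.474 2.620

(exact arithmetic carried between steps; '≈' marks a value shown rounded to 6 d.p. or computed from one; I and e_prev carry over from the previous line; the table rounds u and y to 3 d.p., halves away from zero)
n=0: y=0, sp=2, e=sp−y=2; I=2, D=e−e_prev=2; u=0·2+5/4·2+1/4·2=3; next y=-1/10·0+1/2·3=1.5
n=1: y=1.5, sp=2, e=sp−y=0.5; I=2.5, D=e−e_prev=-1.5; u=0·0.5+5/4·2.5+1/4·(-1.5)=2.75; next y=-1/10·1.5+1/2·2.75=1.225
n=2: y=1.225, sp=2, e=sp−y=0.775; I=3.275, D=e−e_prev=0.275; u=0·0.775+5/4·3.275+1/4·0.275=4.1625; next y=-1/10·1.225+1/2·4.1625=1.95875
n=3: y=1.95875, sp=2, e=sp−y=0.04125; I=3.31625, D=e−e_prev=-0.73375; u=0·0.04125+5/4·3.31625+1/4·(-0.73375)=3.961875; next y=-1/10·1.95875+1/2·3.961875≈1.785063
n=4: y≈1.785063, sp=2, e=sp−y≈0.214938; I≈3.531188, D=e−e_prev≈0.173688; u=0·0.214938+5/4·3.531188+1/4·0.173688≈4.457406; next y=-1/10·1.785063+1/2·4.457406≈2.050197
n=5: y≈2.050197, sp=2, e=sp−y≈-0.050197; I≈3.480991, D=e−e_prev≈-0.265134; u=0·(-0.050197)+5/4·3.480991+1/4·(-0.265134)≈4.284955; next y=-1/10·2.050197+1/2·4.284955≈1.937458
n=6: y≈1.937458, sp=2, e=sp−y≈0.062542; I≈3.543533, D=e−e_prev≈0.112739; u=0·0.062542+5/4·3.543533+1/4·0.112739≈4.457601; next y=-1/10·1.937458+1/2·4.457601≈2.035055
n=7: y≈2.035055, sp=2, e=sp−y≈-0.035055; I≈3.508478, D=e−e_prev≈-0.097597; u=0·(-0.035055)+5/4·3.508478+1/4·(-0.097597)≈4.361199; next y=-1/10·2.035055+1/2·4.361199≈1.977094
n=8: y≈1.977094, sp=2, e=sp−y≈0.022906; I≈3.531384, D=e−e_prev≈0.057961; u=0·0.022906+5/4·3.531384+1/4·0.057961≈4.428721; next y=-1/10·1.977094+1/2·4.428721≈2.016651
n=9: y≈2.016651, sp=3, e=sp−y≈0.983349; I≈4.514733, D=e−e_prev≈0.960443; u=0·0.983349+5/4·4.514733+1/4·0.960443≈5.883527; next y=-1/10·2.016651+1/2·5.883527≈2.740099
n=10: y≈2.740099, sp=3, e=sp−y≈0.259901; I≈4.774635, D=e−e_prev≈-0.723448; u=0·0.259901+5/4·4.774635+1/4·(-0.723448)≈5.787432; next y=-1/10·2.740099+1/2·5.787432≈2.619706
n=11: y≈2.619706, sp=3, e=sp−y≈0.380294; I≈5.154929, D=e−e_prev≈0.120393; u=0·0.380294+5/4·5.154929+1/4·0.120393≈6.473759; next y=-1/10·2.619706+1/2·6.473759≈2.974909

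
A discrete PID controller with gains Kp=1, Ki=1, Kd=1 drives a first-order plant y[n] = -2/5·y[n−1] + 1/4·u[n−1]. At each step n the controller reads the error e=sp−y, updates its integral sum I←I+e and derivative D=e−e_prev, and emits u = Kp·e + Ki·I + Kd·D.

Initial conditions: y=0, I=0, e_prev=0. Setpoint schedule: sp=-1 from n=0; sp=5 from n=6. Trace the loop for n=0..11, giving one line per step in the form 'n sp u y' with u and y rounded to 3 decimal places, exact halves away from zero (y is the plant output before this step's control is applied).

0 -1 -3.000 0.000
1 -1 -0.750 -0.750
2 -1 -4.338 0.113
3 -1 -0.862 -1.129
4 -1 -6.071 0.236
5 -1 -0.396 -1.612
6 5 9.893 0.546
7 5 5.378 2.255
8 5 15.269 0.443
9 5 8.422 3.640
10 5 21.952 0.649
11 5 9.575 5.228

(exact arithmetic carried between steps; '≈' marks a value shown rounded to 6 d.p. or computed from one; I and e_prev carry over from the previous line; the table rounds u and y to 3 d.p., halves away from zero)
n=0: y=0, sp=-1, e=sp−y=-1; I=-1, D=e−e_prev=-1; u=1·(-1)+1·(-1)+1·(-1)=-3; next y=-2/5·0+1/4·(-3)=-0.75
n=1: y=-0.75, sp=-1, e=sp−y=-0.25; I=-1.25, D=e−e_prev=0.75; u=1·(-0.25)+1·(-1.25)+1·0.75=-0.75; next y=-2/5·(-0.75)+1/4·(-0.75)=0.1125
n=2: y=0.1125, sp=-1, e=sp−y=-1.1125; I=-2.3625, D=e−e_prev=-0.8625; u=1·(-1.1125)+1·(-2.3625)+1·(-0.8625)=-4.3375; next y=-2/5·0.1125+1/4·(-4.3375)=-1.129375
n=3: y=-1.129375, sp=-1, e=sp−y=0.129375; I=-2.233125, D=e−e_prev=1.241875; u=1·0.129375+1·(-2.233125)+1·1.241875=-0.861875; next y=-2/5·(-1.129375)+1/4·(-0.861875)≈0.236281
n=4: y≈0.236281, sp=-1, e=sp−y≈-1.236281; I≈-3.469406, D=e−e_prev≈-1.365656; u=1·(-1.236281)+1·(-3.469406)+1·(-1.365656)≈-6.071344; next y=-2/5·0.236281+1/4·(-6.071344)≈-1.612348
n=5: y≈-1.612348, sp=-1, e=sp−y≈0.612348; I≈-2.857058, D=e−e_prev≈1.848630; u=1·0.612348+1·(-2.857058)+1·1.848630≈-0.396080; next y=-2/5·(-1.612348)+1/4·(-0.396080)≈0.545919
n=6: y≈0.545919, sp=5, e=sp−y≈4.454081; I≈1.597023, D=e−e_prev≈3.841732; u=1·4.454081+1·1.597023+1·3.841732≈9.892835; next y=-2/5·0.545919+1/4·9.892835≈2.254841
n=7: y≈2.254841, sp=5, e=sp−y≈2.745159; I≈4.342182, D=e−e_prev≈-1.708922; u=1·2.745159+1·4.342182+1·(-1.708922)≈5.378419; next y=-2/5·2.254841+1/4·5.378419≈0.442668
n=8: y≈0.442668, sp=5, e=sp−y≈4.557332; I≈8.899513, D=e−e_prev≈1.812173; u=1·4.557332+1·8.899513+1·1.812173≈15.269018; next y=-2/5·0.442668+1/4·15.269018≈3.640187
n=9: y≈3.640187, sp=5, e=sp−y≈1.359813; I≈10.259326, D=e−e_prev≈-3.197519; u=1·1.359813+1·10.259326+1·(-3.197519)≈8.421620; next y=-2/5·3.640187+1/4·8.421620≈0.649330
n=10: y≈0.649330, sp=5, e=sp−y≈4.350670; I≈14.609996, D=e−e_prev≈2.990857; u=1·4.350670+1·14.609996+1·2.990857≈21.951523; next y=-2/5·0.649330+1/4·21.951523≈5.228149
n=11: y≈5.228149, sp=5, e=sp−y≈-0.228149; I≈14.381847, D=e−e_prev≈-4.578818; u=1·(-0.228149)+1·14.381847+1·(-4.578818)≈9.574881; next y=-2/5·5.228149+1/4·9.574881≈0.302461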